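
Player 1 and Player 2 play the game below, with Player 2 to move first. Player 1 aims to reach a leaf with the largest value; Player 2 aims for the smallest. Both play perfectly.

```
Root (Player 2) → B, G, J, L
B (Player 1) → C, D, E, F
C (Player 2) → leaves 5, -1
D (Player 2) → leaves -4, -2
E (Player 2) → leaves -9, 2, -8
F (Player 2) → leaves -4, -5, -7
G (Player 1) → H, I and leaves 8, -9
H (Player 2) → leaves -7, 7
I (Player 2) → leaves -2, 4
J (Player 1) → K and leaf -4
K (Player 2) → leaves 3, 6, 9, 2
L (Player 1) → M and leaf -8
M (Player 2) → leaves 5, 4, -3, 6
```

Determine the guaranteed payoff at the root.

C (Player 2): min(5, -1) = -1
D (Player 2): min(-4, -2) = -4
E (Player 2): min(-9, 2, -8) = -9
F (Player 2): min(-4, -5, -7) = -7
B (Player 1): max(-1, -4, -9, -7) = -1
H (Player 2): min(-7, 7) = -7
I (Player 2): min(-2, 4) = -2
G (Player 1): max(-7, -2, 8, -9) = 8
K (Player 2): min(3, 6, 9, 2) = 2
J (Player 1): max(2, -4) = 2
M (Player 2): min(5, 4, -3, 6) = -3
L (Player 1): max(-3, -8) = -3
Root (Player 2): min(-1, 8, 2, -3) = -3

-3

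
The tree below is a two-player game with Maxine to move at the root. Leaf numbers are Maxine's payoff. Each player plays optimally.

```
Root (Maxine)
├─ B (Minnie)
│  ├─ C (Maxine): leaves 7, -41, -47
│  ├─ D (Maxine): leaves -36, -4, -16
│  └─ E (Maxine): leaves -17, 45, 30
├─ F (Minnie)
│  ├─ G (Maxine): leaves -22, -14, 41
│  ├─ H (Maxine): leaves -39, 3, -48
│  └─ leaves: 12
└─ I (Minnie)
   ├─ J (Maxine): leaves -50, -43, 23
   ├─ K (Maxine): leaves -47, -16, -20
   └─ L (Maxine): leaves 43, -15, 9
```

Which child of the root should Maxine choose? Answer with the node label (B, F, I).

F

C (Maxine): max(7, -41, -47) = 7
D (Maxine): max(-36, -4, -16) = -4
E (Maxine): max(-17, 45, 30) = 45
B (Minnie): min(7, -4, 45) = -4
G (Maxine): max(-22, -14, 41) = 41
H (Maxine): max(-39, 3, -48) = 3
F (Minnie): min(41, 3, 12) = 3
J (Maxine): max(-50, -43, 23) = 23
K (Maxine): max(-47, -16, -20) = -16
L (Maxine): max(43, -15, 9) = 43
I (Minnie): min(23, -16, 43) = -16
Root (Maxine): max(-4, 3, -16) = 3
Maxine picks the child with the highest value: F (value 3).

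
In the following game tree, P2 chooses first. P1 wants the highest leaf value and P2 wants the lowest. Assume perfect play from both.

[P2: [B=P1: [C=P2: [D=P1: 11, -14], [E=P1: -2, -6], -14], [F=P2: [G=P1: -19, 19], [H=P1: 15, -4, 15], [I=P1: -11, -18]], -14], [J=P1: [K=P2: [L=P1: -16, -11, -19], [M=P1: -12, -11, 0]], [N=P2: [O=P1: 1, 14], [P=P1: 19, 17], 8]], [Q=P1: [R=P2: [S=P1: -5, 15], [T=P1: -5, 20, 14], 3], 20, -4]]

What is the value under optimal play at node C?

D: max(11, -14) = 11
E: max(-2, -6) = -2
C: min(11, -2, -14) = -14

-14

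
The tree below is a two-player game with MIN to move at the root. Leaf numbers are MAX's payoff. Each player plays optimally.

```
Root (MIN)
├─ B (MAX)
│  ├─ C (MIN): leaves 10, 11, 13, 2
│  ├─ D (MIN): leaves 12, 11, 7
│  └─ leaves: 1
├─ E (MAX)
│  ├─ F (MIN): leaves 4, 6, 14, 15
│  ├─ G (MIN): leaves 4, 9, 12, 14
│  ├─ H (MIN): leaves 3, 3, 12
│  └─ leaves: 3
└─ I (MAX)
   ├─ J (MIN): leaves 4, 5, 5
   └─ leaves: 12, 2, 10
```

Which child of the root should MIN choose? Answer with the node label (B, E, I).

C (MIN): min(10, 11, 13, 2) = 2
D (MIN): min(12, 11, 7) = 7
B (MAX): max(2, 7, 1) = 7
F (MIN): min(4, 6, 14, 15) = 4
G (MIN): min(4, 9, 12, 14) = 4
H (MIN): min(3, 3, 12) = 3
E (MAX): max(4, 4, 3, 3) = 4
J (MIN): min(4, 5, 5) = 4
I (MAX): max(4, 12, 2, 10) = 12
Root (MIN): min(7, 4, 12) = 4
MIN picks the child with the lowest value: E (value 4).

E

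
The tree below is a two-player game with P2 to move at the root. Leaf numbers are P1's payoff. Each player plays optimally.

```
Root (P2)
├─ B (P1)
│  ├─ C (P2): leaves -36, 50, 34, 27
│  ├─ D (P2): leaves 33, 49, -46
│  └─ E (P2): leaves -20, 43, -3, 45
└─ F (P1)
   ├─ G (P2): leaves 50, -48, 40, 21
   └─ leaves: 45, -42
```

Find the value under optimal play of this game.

-20

C (P2): min(-36, 50, 34, 27) = -36
D (P2): min(33, 49, -46) = -46
E (P2): min(-20, 43, -3, 45) = -20
B (P1): max(-36, -46, -20) = -20
G (P2): min(50, -48, 40, 21) = -48
F (P1): max(-48, 45, -42) = 45
Root (P2): min(-20, 45) = -20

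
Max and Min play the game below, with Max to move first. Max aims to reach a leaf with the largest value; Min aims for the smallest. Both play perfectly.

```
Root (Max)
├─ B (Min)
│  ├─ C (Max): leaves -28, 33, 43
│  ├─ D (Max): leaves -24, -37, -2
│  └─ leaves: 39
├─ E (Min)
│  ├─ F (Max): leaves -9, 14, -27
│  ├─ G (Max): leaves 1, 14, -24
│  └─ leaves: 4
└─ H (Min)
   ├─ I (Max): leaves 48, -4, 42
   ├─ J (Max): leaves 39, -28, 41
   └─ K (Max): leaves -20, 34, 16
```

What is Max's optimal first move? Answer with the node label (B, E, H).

H

C (Max): max(-28, 33, 43) = 43
D (Max): max(-24, -37, -2) = -2
B (Min): min(43, -2, 39) = -2
F (Max): max(-9, 14, -27) = 14
G (Max): max(1, 14, -24) = 14
E (Min): min(14, 14, 4) = 4
I (Max): max(48, -4, 42) = 48
J (Max): max(39, -28, 41) = 41
K (Max): max(-20, 34, 16) = 34
H (Min): min(48, 41, 34) = 34
Root (Max): max(-2, 4, 34) = 34
Max picks the child with the highest value: H (value 34).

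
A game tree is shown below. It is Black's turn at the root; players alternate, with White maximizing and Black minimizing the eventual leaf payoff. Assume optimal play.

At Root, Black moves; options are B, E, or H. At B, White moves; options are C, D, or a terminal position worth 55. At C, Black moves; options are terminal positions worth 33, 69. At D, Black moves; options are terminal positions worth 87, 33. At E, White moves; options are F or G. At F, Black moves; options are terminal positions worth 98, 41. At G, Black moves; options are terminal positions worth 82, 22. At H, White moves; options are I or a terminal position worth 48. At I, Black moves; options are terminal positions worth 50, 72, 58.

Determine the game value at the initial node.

C (Black): min(33, 69) = 33
D (Black): min(87, 33) = 33
B (White): max(33, 33, 55) = 55
F (Black): min(98, 41) = 41
G (Black): min(82, 22) = 22
E (White): max(41, 22) = 41
I (Black): min(50, 72, 58) = 50
H (White): max(50, 48) = 50
Root (Black): min(55, 41, 50) = 41

41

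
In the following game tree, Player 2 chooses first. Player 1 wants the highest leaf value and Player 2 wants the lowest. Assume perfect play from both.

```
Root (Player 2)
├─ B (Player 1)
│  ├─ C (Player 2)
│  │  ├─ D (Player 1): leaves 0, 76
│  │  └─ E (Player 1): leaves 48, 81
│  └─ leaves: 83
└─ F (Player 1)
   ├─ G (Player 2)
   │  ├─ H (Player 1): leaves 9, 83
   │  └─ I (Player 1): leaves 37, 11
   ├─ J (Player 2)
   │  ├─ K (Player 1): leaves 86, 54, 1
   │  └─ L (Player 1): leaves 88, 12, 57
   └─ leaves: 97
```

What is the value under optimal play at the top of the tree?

83

D (Player 1): max(0, 76) = 76
E (Player 1): max(48, 81) = 81
C (Player 2): min(76, 81) = 76
B (Player 1): max(76, 83) = 83
H (Player 1): max(9, 83) = 83
I (Player 1): max(37, 11) = 37
G (Player 2): min(83, 37) = 37
K (Player 1): max(86, 54, 1) = 86
L (Player 1): max(88, 12, 57) = 88
J (Player 2): min(86, 88) = 86
F (Player 1): max(37, 86, 97) = 97
Root (Player 2): min(83, 97) = 83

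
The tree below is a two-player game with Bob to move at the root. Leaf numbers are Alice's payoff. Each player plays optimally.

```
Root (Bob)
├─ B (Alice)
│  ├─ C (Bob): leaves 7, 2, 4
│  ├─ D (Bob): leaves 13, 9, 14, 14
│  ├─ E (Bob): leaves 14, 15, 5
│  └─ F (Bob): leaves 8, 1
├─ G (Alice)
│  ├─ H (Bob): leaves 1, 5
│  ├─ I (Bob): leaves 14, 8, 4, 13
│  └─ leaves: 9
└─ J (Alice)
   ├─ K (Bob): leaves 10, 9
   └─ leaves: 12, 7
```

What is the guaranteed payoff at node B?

9

C: min(7, 2, 4) = 2
D: min(13, 9, 14, 14) = 9
E: min(14, 15, 5) = 5
F: min(8, 1) = 1
B: max(2, 9, 5, 1) = 9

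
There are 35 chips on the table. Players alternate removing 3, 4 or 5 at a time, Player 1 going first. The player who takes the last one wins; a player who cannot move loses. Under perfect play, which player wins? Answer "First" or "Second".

First

Mark each pile size as W (mover wins) or L (mover loses):
i:   0  1  2  3  4  5  6  7  8  9 10 11 12 13 14 15 16 17 18 19 20 21 22 23 24 25 26 27 28 29 30 31 32 33 34 35
     L  L  L  W  W  W  W  W  L  L  L  W  W  W  W  W  L  L  L  W  W  W  W  W  L  L  L  W  W  W  W  W  L  L  L  W
Position 35 is W, so the first player wins.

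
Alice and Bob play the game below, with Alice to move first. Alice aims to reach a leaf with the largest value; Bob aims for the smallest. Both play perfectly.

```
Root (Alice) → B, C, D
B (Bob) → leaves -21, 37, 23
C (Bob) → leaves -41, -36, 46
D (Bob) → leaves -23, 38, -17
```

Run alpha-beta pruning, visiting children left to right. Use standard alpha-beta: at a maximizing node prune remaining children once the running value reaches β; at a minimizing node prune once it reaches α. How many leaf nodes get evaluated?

B [α=-∞,β=+∞]: v=-21
C [α=-21,β=+∞]: v=-41 after child 1 ≤ α → α-cutoff, skip 2
D [α=-21,β=+∞]: v=-23 after child 1 ≤ α → α-cutoff, skip 2
Root [α=-∞,β=+∞]: v=-21
Leaves evaluated: 5 of 9.

5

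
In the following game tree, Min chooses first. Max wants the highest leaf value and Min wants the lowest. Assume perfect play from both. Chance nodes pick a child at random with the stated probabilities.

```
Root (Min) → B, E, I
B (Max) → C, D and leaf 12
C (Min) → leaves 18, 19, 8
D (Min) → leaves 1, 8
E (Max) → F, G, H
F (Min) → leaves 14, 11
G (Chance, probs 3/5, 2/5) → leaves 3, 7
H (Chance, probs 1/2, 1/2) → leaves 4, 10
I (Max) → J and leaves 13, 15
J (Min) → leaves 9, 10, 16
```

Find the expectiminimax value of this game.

11

C (Min): min(18, 19, 8) = 8
D (Min): min(1, 8) = 1
B (Max): max(8, 1, 12) = 12
F (Min): min(14, 11) = 11
G (Chance): 3/5·3 + 2/5·7 = 4.6
H (Chance): 1/2·4 + 1/2·10 = 7
E (Max): max(11, 4.6, 7) = 11
J (Min): min(9, 10, 16) = 9
I (Max): max(9, 13, 15) = 15
Root (Min): min(12, 11, 15) = 11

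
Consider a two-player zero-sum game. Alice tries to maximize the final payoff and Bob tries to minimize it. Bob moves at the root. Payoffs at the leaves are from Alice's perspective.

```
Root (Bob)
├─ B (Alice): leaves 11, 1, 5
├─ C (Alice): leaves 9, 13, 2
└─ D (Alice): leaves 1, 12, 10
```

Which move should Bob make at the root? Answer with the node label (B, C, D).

B (Alice): max(11, 1, 5) = 11
C (Alice): max(9, 13, 2) = 13
D (Alice): max(1, 12, 10) = 12
Root (Bob): min(11, 13, 12) = 11
Bob picks the child with the lowest value: B (value 11).

B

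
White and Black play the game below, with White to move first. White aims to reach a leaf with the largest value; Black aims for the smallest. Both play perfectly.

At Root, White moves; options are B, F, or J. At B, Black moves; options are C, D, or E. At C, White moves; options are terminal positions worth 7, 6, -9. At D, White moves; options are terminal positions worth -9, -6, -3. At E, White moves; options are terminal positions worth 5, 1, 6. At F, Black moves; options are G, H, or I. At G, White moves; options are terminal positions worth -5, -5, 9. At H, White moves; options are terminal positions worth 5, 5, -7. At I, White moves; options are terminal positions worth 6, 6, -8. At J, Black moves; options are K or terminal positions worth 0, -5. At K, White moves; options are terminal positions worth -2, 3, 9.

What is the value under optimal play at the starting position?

C (White): max(7, 6, -9) = 7
D (White): max(-9, -6, -3) = -3
E (White): max(5, 1, 6) = 6
B (Black): min(7, -3, 6) = -3
G (White): max(-5, -5, 9) = 9
H (White): max(5, 5, -7) = 5
I (White): max(6, 6, -8) = 6
F (Black): min(9, 5, 6) = 5
K (White): max(-2, 3, 9) = 9
J (Black): min(9, 0, -5) = -5
Root (White): max(-3, 5, -5) = 5

5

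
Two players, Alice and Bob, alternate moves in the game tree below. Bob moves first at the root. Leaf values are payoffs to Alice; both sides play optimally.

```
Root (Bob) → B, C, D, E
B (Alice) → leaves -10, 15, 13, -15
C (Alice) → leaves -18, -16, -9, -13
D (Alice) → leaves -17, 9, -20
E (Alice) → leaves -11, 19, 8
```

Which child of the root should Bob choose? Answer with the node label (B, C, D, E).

B (Alice): max(-10, 15, 13, -15) = 15
C (Alice): max(-18, -16, -9, -13) = -9
D (Alice): max(-17, 9, -20) = 9
E (Alice): max(-11, 19, 8) = 19
Root (Bob): min(15, -9, 9, 19) = -9
Bob picks the child with the lowest value: C (value -9).

C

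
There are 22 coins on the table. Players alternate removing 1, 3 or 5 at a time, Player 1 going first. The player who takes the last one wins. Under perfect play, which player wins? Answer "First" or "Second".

Compute winning (W) and losing (L) positions by backward induction:
i:   0  1  2  3  4  5  6  7  8  9 10 11 12 13 14 15 16 17 18 19 20 21 22
     L  W  L  W  L  W  L  W  L  W  L  W  L  W  L  W  L  W  L  W  L  W  L
Position 22 is L, so the second player wins.

Second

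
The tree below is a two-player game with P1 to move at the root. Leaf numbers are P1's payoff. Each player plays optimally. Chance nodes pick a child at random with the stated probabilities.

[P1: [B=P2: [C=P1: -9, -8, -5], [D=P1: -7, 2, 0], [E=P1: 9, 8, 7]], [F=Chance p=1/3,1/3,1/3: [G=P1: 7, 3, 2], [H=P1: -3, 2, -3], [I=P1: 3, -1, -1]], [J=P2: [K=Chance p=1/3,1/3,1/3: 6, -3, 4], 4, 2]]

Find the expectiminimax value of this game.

4

C (P1): max(-9, -8, -5) = -5
D (P1): max(-7, 2, 0) = 2
E (P1): max(9, 8, 7) = 9
B (P2): min(-5, 2, 9) = -5
G (P1): max(7, 3, 2) = 7
H (P1): max(-3, 2, -3) = 2
I (P1): max(3, -1, -1) = 3
F (Chance): 1/3·7 + 1/3·2 + 1/3·3 = 4
K (Chance): 1/3·6 + 1/3·-3 + 1/3·4 = 2.33
J (P2): min(2.33, 4, 2) = 2
Root (P1): max(-5, 4, 2) = 4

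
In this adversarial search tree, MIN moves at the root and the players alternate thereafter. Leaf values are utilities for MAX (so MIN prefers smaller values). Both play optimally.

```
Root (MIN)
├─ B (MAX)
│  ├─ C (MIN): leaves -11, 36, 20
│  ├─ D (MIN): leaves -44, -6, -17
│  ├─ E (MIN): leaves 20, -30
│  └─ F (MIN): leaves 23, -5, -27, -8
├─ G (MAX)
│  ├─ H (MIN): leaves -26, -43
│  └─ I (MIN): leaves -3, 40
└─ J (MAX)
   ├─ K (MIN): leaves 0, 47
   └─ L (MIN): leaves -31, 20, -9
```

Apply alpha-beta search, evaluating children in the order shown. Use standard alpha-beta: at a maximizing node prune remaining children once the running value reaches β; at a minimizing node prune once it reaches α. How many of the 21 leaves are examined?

C [α=-∞,β=+∞]: v=-11
D [α=-11,β=+∞]: v=-44 after child 1 ≤ α → α-cutoff, skip 2
E [α=-11,β=+∞]: v=-30
F [α=-11,β=+∞]: v=-27 after child 3 ≤ α → α-cutoff, skip 1
B [α=-∞,β=+∞]: v=-11
H [α=-∞,β=-11]: v=-43
I [α=-43,β=-11]: v=-3
G [α=-∞,β=-11]: v=-3
K [α=-∞,β=-11]: v=0
J [α=-∞,β=-11]: v=0 after child 1 ≥ β → β-cutoff, skip 1
Root [α=-∞,β=+∞]: v=-11
Leaves evaluated: 15 of 21.

15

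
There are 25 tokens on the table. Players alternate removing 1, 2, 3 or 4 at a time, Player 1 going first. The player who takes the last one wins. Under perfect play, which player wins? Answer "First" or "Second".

Second

i:   0  1  2  3  4  5  6  7  8  9 10 11 12 13 14 15 16 17 18 19 20 21 22 23 24 25
     L  W  W  W  W  L  W  W  W  W  L  W  W  W  W  L  W  W  W  W  L  W  W  W  W  L
Position 25 is L, so the second player wins.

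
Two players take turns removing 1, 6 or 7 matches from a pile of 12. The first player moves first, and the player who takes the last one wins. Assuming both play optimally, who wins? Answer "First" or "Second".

Positions where the player to move wins (W) vs loses (L):
i:   0  1  2  3  4  5  6  7  8  9 10 11 12
     L  W  L  W  L  W  W  W  W  W  W  W  L
Position 12 is L, so the second player wins.

Second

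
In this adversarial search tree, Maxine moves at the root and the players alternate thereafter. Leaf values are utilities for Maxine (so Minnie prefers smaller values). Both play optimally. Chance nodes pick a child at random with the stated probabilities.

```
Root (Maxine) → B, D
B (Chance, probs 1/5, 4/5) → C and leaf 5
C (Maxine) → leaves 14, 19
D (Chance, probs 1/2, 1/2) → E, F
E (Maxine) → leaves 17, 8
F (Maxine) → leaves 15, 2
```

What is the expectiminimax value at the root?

C (Maxine): max(14, 19) = 19
B (Chance): 1/5·19 + 4/5·5 = 7.8
E (Maxine): max(17, 8) = 17
F (Maxine): max(15, 2) = 15
D (Chance): 1/2·17 + 1/2·15 = 16
Root (Maxine): max(7.8, 16) = 16

16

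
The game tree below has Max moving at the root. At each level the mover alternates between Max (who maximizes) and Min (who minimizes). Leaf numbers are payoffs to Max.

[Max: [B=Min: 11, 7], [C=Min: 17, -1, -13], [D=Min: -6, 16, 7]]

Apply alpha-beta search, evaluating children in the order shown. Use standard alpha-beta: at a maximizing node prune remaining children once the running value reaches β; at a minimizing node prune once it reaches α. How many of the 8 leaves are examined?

B [α=-∞,β=+∞]: v=7
C [α=7,β=+∞]: v=-1 after child 2 ≤ α → α-cutoff, skip 1
D [α=7,β=+∞]: v=-6 after child 1 ≤ α → α-cutoff, skip 2
Root [α=-∞,β=+∞]: v=7
Leaves evaluated: 5 of 8.

5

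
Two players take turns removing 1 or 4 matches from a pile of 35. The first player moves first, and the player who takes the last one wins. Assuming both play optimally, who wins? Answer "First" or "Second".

i:   0  1  2  3  4  5  6  7  8  9 10 11 12 13 14 15 16 17 18 19 20 21 22 23 24 25 26 27 28 29 30 31 32 33 34 35
     L  W  L  W  W  L  W  L  W  W  L  W  L  W  W  L  W  L  W  W  L  W  L  W  W  L  W  L  W  W  L  W  L  W  W  L
Position 35 is L, so the second player wins.

Second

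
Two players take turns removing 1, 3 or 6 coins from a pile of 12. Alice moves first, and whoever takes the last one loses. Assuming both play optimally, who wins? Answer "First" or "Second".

Mark each pile size as W (mover wins) or L (mover loses):
i:   0  1  2  3  4  5  6  7  8  9 10 11 12
     W  L  W  L  W  L  W  W  W  W  L  W  L
Position 12 is L, so the second player wins.

Second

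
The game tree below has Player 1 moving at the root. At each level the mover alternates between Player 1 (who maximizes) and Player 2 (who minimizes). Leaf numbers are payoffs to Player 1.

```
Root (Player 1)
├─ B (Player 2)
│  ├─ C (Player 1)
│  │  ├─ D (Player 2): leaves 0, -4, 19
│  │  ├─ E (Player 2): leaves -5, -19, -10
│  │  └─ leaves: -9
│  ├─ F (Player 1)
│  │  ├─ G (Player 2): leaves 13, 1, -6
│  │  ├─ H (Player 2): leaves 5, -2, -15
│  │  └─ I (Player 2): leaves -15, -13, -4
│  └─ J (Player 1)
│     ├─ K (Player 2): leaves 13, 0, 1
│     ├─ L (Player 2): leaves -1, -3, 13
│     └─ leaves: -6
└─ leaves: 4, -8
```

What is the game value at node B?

D: min(0, -4, 19) = -4
E: min(-5, -19, -10) = -19
C: max(-4, -19, -9) = -4
G: min(13, 1, -6) = -6
H: min(5, -2, -15) = -15
I: min(-15, -13, -4) = -15
F: max(-6, -15, -15) = -6
K: min(13, 0, 1) = 0
L: min(-1, -3, 13) = -3
J: max(0, -3, -6) = 0
B: min(-4, -6, 0) = -6

-6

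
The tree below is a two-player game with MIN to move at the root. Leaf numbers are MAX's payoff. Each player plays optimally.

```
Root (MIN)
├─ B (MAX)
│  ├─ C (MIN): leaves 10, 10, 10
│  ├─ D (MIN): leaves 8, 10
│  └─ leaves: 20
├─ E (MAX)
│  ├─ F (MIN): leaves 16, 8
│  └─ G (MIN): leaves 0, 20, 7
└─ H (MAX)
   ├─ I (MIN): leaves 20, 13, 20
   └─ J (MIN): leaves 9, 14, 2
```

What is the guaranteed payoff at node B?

C: min(10, 10, 10) = 10
D: min(8, 10) = 8
B: max(10, 8, 20) = 20

20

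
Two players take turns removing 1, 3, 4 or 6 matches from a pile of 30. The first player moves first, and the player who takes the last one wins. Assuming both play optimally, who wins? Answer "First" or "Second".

Positions where the player to move wins (W) vs loses (L):
i:   0  1  2  3  4  5  6  7  8  9 10 11 12 13 14 15 16 17 18 19 20 21 22 23 24 25 26 27 28 29 30
     L  W  L  W  W  W  W  L  W  L  W  W  W  W  L  W  L  W  W  W  W  L  W  L  W  W  W  W  L  W  L
Position 30 is L, so the second player wins.

Second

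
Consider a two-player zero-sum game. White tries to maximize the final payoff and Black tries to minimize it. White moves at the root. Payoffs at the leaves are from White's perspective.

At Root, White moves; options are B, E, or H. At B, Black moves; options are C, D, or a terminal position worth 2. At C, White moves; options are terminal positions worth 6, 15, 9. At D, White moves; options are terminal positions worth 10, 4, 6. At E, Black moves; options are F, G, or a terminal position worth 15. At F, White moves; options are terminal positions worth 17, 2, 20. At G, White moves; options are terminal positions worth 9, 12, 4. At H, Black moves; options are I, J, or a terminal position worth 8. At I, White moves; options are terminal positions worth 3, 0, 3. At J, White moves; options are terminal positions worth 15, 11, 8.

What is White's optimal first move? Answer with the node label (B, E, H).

E

C (White): max(6, 15, 9) = 15
D (White): max(10, 4, 6) = 10
B (Black): min(15, 10, 2) = 2
F (White): max(17, 2, 20) = 20
G (White): max(9, 12, 4) = 12
E (Black): min(20, 12, 15) = 12
I (White): max(3, 0, 3) = 3
J (White): max(15, 11, 8) = 15
H (Black): min(3, 15, 8) = 3
Root (White): max(2, 12, 3) = 12
White picks the child with the highest value: E (value 12).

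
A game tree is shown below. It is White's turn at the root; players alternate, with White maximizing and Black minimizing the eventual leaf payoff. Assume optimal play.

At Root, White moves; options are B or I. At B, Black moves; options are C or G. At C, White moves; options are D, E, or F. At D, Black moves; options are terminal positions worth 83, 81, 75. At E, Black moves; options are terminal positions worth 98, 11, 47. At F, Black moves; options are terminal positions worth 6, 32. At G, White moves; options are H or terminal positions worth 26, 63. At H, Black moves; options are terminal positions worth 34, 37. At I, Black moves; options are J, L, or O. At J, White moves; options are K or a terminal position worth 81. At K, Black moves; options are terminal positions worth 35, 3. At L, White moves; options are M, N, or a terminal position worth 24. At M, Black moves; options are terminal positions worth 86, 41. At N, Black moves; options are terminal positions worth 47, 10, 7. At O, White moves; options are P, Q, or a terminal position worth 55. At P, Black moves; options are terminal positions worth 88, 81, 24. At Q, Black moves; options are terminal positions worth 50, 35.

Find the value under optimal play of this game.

63

D (Black): min(83, 81, 75) = 75
E (Black): min(98, 11, 47) = 11
F (Black): min(6, 32) = 6
C (White): max(75, 11, 6) = 75
H (Black): min(34, 37) = 34
G (White): max(34, 26, 63) = 63
B (Black): min(75, 63) = 63
K (Black): min(35, 3) = 3
J (White): max(3, 81) = 81
M (Black): min(86, 41) = 41
N (Black): min(47, 10, 7) = 7
L (White): max(41, 7, 24) = 41
P (Black): min(88, 81, 24) = 24
Q (Black): min(50, 35) = 35
O (White): max(24, 35, 55) = 55
I (Black): min(81, 41, 55) = 41
Root (White): max(63, 41) = 63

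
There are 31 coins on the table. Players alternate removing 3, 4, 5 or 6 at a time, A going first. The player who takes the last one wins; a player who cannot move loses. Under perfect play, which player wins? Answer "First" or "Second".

Positions where the player to move wins (W) vs loses (L):
i:   0  1  2  3  4  5  6  7  8  9 10 11 12 13 14 15 16 17 18 19 20 21 22 23 24 25 26 27 28 29 30 31
     L  L  L  W  W  W  W  W  W  L  L  L  W  W  W  W  W  W  L  L  L  W  W  W  W  W  W  L  L  L  W  W
Position 31 is W, so the first player wins.

First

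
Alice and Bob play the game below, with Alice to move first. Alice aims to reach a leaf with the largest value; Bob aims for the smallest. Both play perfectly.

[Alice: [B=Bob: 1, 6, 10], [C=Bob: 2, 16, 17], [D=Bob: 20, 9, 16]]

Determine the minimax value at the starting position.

B (Bob): min(1, 6, 10) = 1
C (Bob): min(2, 16, 17) = 2
D (Bob): min(20, 9, 16) = 9
Root (Alice): max(1, 2, 9) = 9

9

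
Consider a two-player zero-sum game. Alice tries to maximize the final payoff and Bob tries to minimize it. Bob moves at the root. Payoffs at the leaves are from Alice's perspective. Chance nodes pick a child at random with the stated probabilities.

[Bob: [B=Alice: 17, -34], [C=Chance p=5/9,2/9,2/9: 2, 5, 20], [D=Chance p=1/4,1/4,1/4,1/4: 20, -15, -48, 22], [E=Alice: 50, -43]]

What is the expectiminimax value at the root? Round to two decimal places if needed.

-5.25

B (Alice): max(17, -34) = 17
C (Chance): 5/9·2 + 2/9·5 + 2/9·20 = 6.67
D (Chance): 1/4·20 + 1/4·-15 + 1/4·-48 + 1/4·22 = -5.25
E (Alice): max(50, -43) = 50
Root (Bob): min(17, 6.67, -5.25, 50) = -5.25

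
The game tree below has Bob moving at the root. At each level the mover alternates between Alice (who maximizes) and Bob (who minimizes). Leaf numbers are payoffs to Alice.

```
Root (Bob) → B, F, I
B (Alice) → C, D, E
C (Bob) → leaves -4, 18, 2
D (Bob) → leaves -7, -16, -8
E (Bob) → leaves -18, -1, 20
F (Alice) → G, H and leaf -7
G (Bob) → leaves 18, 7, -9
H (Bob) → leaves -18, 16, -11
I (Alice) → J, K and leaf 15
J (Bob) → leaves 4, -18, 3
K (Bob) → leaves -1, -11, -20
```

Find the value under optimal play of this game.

-7

C (Bob): min(-4, 18, 2) = -4
D (Bob): min(-7, -16, -8) = -16
E (Bob): min(-18, -1, 20) = -18
B (Alice): max(-4, -16, -18) = -4
G (Bob): min(18, 7, -9) = -9
H (Bob): min(-18, 16, -11) = -18
F (Alice): max(-9, -18, -7) = -7
J (Bob): min(4, -18, 3) = -18
K (Bob): min(-1, -11, -20) = -20
I (Alice): max(-18, -20, 15) = 15
Root (Bob): min(-4, -7, 15) = -7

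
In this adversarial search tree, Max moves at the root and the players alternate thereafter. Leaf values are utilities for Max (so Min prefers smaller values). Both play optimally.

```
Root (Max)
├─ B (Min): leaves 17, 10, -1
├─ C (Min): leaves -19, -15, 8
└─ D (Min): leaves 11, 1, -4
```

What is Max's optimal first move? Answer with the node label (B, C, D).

B (Min): min(17, 10, -1) = -1
C (Min): min(-19, -15, 8) = -19
D (Min): min(11, 1, -4) = -4
Root (Max): max(-1, -19, -4) = -1
Max picks the child with the highest value: B (value -1).

B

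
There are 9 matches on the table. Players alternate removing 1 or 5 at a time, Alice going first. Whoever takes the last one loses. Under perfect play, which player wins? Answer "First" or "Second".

Compute winning (W) and losing (L) positions by backward induction:
i:   0  1  2  3  4  5  6  7  8  9
     W  L  W  L  W  L  W  L  W  L
Position 9 is L, so the second player wins.

Second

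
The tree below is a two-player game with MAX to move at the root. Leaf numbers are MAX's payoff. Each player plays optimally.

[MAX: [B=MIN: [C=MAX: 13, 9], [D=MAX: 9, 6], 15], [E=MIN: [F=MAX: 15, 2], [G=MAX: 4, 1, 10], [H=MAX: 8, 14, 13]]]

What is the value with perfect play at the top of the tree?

C (MAX): max(13, 9) = 13
D (MAX): max(9, 6) = 9
B (MIN): min(13, 9, 15) = 9
F (MAX): max(15, 2) = 15
G (MAX): max(4, 1, 10) = 10
H (MAX): max(8, 14, 13) = 14
E (MIN): min(15, 10, 14) = 10
Root (MAX): max(9, 10) = 10

10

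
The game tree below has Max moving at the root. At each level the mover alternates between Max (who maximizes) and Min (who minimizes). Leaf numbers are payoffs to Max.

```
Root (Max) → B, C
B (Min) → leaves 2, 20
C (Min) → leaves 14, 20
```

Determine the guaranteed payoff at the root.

14

B (Min): min(2, 20) = 2
C (Min): min(14, 20) = 14
Root (Max): max(2, 14) = 14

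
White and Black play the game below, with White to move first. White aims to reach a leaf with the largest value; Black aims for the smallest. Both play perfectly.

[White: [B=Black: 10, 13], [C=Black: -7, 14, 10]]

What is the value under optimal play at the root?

10

B (Black): min(10, 13) = 10
C (Black): min(-7, 14, 10) = -7
Root (White): max(10, -7) = 10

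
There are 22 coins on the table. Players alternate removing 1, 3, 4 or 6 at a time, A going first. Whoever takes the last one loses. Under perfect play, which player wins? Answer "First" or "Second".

W/L table (W = player to move can force a win):
i:   0  1  2  3  4  5  6  7  8  9 10 11 12 13 14 15 16 17 18 19 20 21 22
     W  L  W  L  W  W  W  W  L  W  L  W  W  W  W  L  W  L  W  W  W  W  L
Position 22 is L, so the second player wins.

Second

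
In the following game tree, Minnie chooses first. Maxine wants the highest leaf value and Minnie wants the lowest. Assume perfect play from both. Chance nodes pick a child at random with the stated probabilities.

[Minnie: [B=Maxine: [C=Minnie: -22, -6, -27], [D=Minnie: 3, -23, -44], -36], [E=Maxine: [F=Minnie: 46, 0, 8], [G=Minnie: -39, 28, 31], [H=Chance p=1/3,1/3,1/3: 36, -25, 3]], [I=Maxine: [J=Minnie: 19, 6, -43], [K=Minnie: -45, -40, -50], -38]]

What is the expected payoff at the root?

-38

C (Minnie): min(-22, -6, -27) = -27
D (Minnie): min(3, -23, -44) = -44
B (Maxine): max(-27, -44, -36) = -27
F (Minnie): min(46, 0, 8) = 0
G (Minnie): min(-39, 28, 31) = -39
H (Chance): 1/3·36 + 1/3·-25 + 1/3·3 = 4.67
E (Maxine): max(0, -39, 4.67) = 4.67
J (Minnie): min(19, 6, -43) = -43
K (Minnie): min(-45, -40, -50) = -50
I (Maxine): max(-43, -50, -38) = -38
Root (Minnie): min(-27, 4.67, -38) = -38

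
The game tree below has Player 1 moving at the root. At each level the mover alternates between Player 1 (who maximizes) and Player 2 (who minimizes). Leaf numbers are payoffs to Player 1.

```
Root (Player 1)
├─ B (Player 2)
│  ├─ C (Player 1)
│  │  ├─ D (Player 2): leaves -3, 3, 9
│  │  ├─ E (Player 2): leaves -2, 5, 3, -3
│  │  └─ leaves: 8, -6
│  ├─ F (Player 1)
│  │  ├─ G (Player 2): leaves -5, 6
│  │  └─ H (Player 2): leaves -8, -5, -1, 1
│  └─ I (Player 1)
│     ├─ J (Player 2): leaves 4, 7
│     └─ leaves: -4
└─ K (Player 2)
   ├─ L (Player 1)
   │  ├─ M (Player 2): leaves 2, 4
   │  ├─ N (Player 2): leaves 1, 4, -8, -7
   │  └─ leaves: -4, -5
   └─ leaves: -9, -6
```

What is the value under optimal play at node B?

D: min(-3, 3, 9) = -3
E: min(-2, 5, 3, -3) = -3
C: max(-3, -3, 8, -6) = 8
G: min(-5, 6) = -5
H: min(-8, -5, -1, 1) = -8
F: max(-5, -8) = -5
J: min(4, 7) = 4
I: max(4, -4) = 4
B: min(8, -5, 4) = -5

-5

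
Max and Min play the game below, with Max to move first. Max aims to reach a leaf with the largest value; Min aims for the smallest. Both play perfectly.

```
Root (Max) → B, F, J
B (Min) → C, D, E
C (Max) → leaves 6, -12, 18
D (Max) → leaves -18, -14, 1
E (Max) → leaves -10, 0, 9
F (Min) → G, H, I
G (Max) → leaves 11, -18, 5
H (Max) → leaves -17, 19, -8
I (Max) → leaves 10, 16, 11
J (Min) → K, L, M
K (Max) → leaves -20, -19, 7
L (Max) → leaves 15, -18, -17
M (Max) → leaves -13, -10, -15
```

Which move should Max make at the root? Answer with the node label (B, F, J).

C (Max): max(6, -12, 18) = 18
D (Max): max(-18, -14, 1) = 1
E (Max): max(-10, 0, 9) = 9
B (Min): min(18, 1, 9) = 1
G (Max): max(11, -18, 5) = 11
H (Max): max(-17, 19, -8) = 19
I (Max): max(10, 16, 11) = 16
F (Min): min(11, 19, 16) = 11
K (Max): max(-20, -19, 7) = 7
L (Max): max(15, -18, -17) = 15
M (Max): max(-13, -10, -15) = -10
J (Min): min(7, 15, -10) = -10
Root (Max): max(1, 11, -10) = 11
Max picks the child with the highest value: F (value 11).

F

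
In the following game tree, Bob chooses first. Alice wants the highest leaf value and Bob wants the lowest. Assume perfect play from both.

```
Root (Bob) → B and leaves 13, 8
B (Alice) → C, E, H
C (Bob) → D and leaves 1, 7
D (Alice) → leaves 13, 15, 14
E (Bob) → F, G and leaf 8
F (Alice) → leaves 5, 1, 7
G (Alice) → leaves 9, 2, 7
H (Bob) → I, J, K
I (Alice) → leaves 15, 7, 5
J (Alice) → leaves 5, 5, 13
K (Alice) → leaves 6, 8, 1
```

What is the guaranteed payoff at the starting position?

D (Alice): max(13, 15, 14) = 15
C (Bob): min(15, 1, 7) = 1
F (Alice): max(5, 1, 7) = 7
G (Alice): max(9, 2, 7) = 9
E (Bob): min(7, 9, 8) = 7
I (Alice): max(15, 7, 5) = 15
J (Alice): max(5, 5, 13) = 13
K (Alice): max(6, 8, 1) = 8
H (Bob): min(15, 13, 8) = 8
B (Alice): max(1, 7, 8) = 8
Root (Bob): min(8, 13, 8) = 8

8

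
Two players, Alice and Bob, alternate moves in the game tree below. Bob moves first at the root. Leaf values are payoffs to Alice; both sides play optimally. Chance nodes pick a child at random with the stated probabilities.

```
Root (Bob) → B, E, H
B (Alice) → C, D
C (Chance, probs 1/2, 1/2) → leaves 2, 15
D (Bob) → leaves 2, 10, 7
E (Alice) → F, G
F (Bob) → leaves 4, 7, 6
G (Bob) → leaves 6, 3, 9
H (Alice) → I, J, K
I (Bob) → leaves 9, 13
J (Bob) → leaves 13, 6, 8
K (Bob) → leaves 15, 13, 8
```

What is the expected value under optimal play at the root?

C (Chance): 1/2·2 + 1/2·15 = 8.5
D (Bob): min(2, 10, 7) = 2
B (Alice): max(8.5, 2) = 8.5
F (Bob): min(4, 7, 6) = 4
G (Bob): min(6, 3, 9) = 3
E (Alice): max(4, 3) = 4
I (Bob): min(9, 13) = 9
J (Bob): min(13, 6, 8) = 6
K (Bob): min(15, 13, 8) = 8
H (Alice): max(9, 6, 8) = 9
Root (Bob): min(8.5, 4, 9) = 4

4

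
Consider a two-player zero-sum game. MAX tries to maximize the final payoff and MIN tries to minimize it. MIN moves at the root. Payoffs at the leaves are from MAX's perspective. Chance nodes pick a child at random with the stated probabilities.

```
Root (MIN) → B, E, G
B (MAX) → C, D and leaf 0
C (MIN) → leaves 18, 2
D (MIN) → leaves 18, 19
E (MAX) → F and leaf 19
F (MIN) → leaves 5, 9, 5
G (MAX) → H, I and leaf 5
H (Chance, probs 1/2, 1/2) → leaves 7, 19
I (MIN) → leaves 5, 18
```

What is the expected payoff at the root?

13

C (MIN): min(18, 2) = 2
D (MIN): min(18, 19) = 18
B (MAX): max(2, 18, 0) = 18
F (MIN): min(5, 9, 5) = 5
E (MAX): max(5, 19) = 19
H (Chance): 1/2·7 + 1/2·19 = 13
I (MIN): min(5, 18) = 5
G (MAX): max(13, 5, 5) = 13
Root (MIN): min(18, 19, 13) = 13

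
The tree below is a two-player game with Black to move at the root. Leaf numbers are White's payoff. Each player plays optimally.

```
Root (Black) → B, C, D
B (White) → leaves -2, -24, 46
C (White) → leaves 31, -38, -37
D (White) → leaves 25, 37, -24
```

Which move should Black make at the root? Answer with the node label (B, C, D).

C

B (White): max(-2, -24, 46) = 46
C (White): max(31, -38, -37) = 31
D (White): max(25, 37, -24) = 37
Root (Black): min(46, 31, 37) = 31
Black picks the child with the lowest value: C (value 31).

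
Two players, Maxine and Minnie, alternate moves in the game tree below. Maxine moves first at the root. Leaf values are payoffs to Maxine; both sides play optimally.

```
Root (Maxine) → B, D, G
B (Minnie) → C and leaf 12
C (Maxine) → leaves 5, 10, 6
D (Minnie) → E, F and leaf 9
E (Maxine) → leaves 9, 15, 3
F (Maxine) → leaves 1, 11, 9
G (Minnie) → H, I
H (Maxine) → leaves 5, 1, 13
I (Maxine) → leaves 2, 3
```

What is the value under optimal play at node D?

9

E: max(9, 15, 3) = 15
F: max(1, 11, 9) = 11
D: min(15, 11, 9) = 9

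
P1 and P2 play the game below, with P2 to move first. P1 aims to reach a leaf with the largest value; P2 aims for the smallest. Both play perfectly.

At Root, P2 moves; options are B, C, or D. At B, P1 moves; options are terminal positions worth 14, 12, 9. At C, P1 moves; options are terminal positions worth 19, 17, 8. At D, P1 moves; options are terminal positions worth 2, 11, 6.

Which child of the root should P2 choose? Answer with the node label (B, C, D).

D

B (P1): max(14, 12, 9) = 14
C (P1): max(19, 17, 8) = 19
D (P1): max(2, 11, 6) = 11
Root (P2): min(14, 19, 11) = 11
P2 picks the child with the lowest value: D (value 11).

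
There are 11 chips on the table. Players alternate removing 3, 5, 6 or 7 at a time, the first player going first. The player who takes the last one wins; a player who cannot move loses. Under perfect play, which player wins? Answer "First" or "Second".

Second

Mark each pile size as W (mover wins) or L (mover loses):
i:   0  1  2  3  4  5  6  7  8  9 10 11
     L  L  L  W  W  W  W  W  W  W  L  L
Position 11 is L, so the second player wins.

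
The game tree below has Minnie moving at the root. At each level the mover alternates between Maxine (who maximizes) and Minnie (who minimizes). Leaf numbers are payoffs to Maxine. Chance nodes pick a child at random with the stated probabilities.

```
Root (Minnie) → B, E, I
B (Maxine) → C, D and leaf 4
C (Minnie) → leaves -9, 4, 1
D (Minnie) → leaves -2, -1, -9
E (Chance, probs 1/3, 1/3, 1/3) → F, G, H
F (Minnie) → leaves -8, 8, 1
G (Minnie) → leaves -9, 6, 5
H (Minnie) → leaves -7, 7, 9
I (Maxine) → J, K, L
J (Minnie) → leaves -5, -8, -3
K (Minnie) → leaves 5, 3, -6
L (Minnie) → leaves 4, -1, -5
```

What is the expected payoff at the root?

-8

C (Minnie): min(-9, 4, 1) = -9
D (Minnie): min(-2, -1, -9) = -9
B (Maxine): max(-9, -9, 4) = 4
F (Minnie): min(-8, 8, 1) = -8
G (Minnie): min(-9, 6, 5) = -9
H (Minnie): min(-7, 7, 9) = -7
E (Chance): 1/3·-8 + 1/3·-9 + 1/3·-7 = -8
J (Minnie): min(-5, -8, -3) = -8
K (Minnie): min(5, 3, -6) = -6
L (Minnie): min(4, -1, -5) = -5
I (Maxine): max(-8, -6, -5) = -5
Root (Minnie): min(4, -8, -5) = -8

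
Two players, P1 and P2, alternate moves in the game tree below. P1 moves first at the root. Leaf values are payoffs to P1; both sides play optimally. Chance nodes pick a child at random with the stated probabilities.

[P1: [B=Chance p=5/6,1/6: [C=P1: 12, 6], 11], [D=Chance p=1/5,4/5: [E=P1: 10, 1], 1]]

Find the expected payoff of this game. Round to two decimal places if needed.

11.83

C (P1): max(12, 6) = 12
B (Chance): 5/6·12 + 1/6·11 = 11.83
E (P1): max(10, 1) = 10
D (Chance): 1/5·10 + 4/5·1 = 2.8
Root (P1): max(11.83, 2.8) = 11.83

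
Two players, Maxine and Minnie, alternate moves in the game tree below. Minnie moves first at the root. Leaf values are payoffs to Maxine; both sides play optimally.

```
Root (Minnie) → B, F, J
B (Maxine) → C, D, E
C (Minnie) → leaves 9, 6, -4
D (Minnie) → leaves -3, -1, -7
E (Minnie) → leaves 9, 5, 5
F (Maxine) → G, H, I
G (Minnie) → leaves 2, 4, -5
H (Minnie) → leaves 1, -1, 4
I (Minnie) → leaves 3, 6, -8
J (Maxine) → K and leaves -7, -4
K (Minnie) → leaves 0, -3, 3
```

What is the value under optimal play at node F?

-1

G: min(2, 4, -5) = -5
H: min(1, -1, 4) = -1
I: min(3, 6, -8) = -8
F: max(-5, -1, -8) = -1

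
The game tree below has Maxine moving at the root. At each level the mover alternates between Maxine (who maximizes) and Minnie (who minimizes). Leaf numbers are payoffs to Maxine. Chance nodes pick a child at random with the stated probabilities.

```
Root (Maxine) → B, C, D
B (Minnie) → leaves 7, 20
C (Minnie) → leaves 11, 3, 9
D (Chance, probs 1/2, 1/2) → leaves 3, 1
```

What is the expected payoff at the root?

B (Minnie): min(7, 20) = 7
C (Minnie): min(11, 3, 9) = 3
D (Chance): 1/2·3 + 1/2·1 = 2
Root (Maxine): max(7, 3, 2) = 7

7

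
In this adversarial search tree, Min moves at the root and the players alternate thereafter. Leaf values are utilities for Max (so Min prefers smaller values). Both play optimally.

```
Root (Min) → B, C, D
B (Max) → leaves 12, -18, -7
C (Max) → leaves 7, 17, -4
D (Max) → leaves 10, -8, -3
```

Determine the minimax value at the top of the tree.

B (Max): max(12, -18, -7) = 12
C (Max): max(7, 17, -4) = 17
D (Max): max(10, -8, -3) = 10
Root (Min): min(12, 17, 10) = 10

10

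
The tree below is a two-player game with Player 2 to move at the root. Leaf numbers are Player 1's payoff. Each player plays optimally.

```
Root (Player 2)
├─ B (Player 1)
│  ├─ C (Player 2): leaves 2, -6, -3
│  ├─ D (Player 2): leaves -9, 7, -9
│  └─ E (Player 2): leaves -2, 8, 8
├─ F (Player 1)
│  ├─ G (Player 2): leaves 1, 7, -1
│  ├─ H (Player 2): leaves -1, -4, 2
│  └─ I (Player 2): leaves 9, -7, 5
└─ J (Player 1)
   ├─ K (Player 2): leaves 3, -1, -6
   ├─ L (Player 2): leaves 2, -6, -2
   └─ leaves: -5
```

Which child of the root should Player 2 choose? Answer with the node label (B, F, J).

J

C (Player 2): min(2, -6, -3) = -6
D (Player 2): min(-9, 7, -9) = -9
E (Player 2): min(-2, 8, 8) = -2
B (Player 1): max(-6, -9, -2) = -2
G (Player 2): min(1, 7, -1) = -1
H (Player 2): min(-1, -4, 2) = -4
I (Player 2): min(9, -7, 5) = -7
F (Player 1): max(-1, -4, -7) = -1
K (Player 2): min(3, -1, -6) = -6
L (Player 2): min(2, -6, -2) = -6
J (Player 1): max(-6, -6, -5) = -5
Root (Player 2): min(-2, -1, -5) = -5
Player 2 picks the child with the lowest value: J (value -5).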